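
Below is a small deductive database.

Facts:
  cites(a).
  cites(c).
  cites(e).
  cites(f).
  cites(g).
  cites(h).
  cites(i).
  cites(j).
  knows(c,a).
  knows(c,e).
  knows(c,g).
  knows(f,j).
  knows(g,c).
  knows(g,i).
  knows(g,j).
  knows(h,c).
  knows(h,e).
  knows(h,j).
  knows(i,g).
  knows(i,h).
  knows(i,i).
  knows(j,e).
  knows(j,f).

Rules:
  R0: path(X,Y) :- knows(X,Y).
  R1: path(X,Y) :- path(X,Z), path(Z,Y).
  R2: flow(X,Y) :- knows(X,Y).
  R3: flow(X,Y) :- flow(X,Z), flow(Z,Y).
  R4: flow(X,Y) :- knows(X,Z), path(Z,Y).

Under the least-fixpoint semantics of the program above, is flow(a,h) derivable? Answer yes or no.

no

round 1: derive path(c,a) via R0 from knows(c,a)
round 1: derive path(c,e) via R0 from knows(c,e)
round 1: derive path(c,g) via R0 from knows(c,g)
round 1: derive path(f,j) via R0 from knows(f,j)
round 1: derive path(g,c) via R0 from knows(g,c)
round 1: derive path(g,i) via R0 from knows(g,i)
round 1: derive path(g,j) via R0 from knows(g,j)
round 1: derive path(h,c) via R0 from knows(h,c)
round 1: derive path(h,e) via R0 from knows(h,e)
round 1: derive path(h,j) via R0 from knows(h,j)
round 1: derive path(i,g) via R0 from knows(i,g)
round 1: derive path(i,h) via R0 from knows(i,h)
round 1: derive path(i,i) via R0 from knows(i,i)
round 1: derive path(j,e) via R0 from knows(j,e)
round 1: derive path(j,f) via R0 from knows(j,f)
round 1: derive flow(c,a) via R2 from knows(c,a)
round 1: derive flow(c,e) via R2 from knows(c,e)
round 1: derive flow(c,g) via R2 from knows(c,g)
round 1: derive flow(f,j) via R2 from knows(f,j)
round 1: derive flow(g,c) via R2 from knows(g,c)
round 1: derive flow(g,i) via R2 from knows(g,i)
round 1: derive flow(g,j) via R2 from knows(g,j)
round 1: derive flow(h,c) via R2 from knows(h,c)
round 1: derive flow(h,e) via R2 from knows(h,e)
round 1: derive flow(h,j) via R2 from knows(h,j)
round 1: derive flow(i,g) via R2 from knows(i,g)
round 1: derive flow(i,h) via R2 from knows(i,h)
round 1: derive flow(i,i) via R2 from knows(i,i)
round 1: derive flow(j,e) via R2 from knows(j,e)
round 1: derive flow(j,f) via R2 from knows(j,f)
round 2: derive path(c,c) via R1 from path(c,g), path(g,c)
round 2: derive path(c,i) via R1 from path(c,g), path(g,i)
round 2: derive path(c,j) via R1 from path(c,g), path(g,j)
round 2: derive path(f,e) via R1 from path(f,j), path(j,e)
round 2: derive path(f,f) via R1 from path(f,j), path(j,f)
round 2: derive path(g,a) via R1 from path(g,c), path(c,a)
round 2: derive path(g,e) via R1 from path(g,c), path(c,e)
round 2: derive path(g,f) via R1 from path(g,j), path(j,f)
round 2: derive path(g,g) via R1 from path(g,c), path(c,g)
round 2: derive path(g,h) via R1 from path(g,i), path(i,h)
round 2: derive path(h,a) via R1 from path(h,c), path(c,a)
round 2: derive path(h,f) via R1 from path(h,j), path(j,f)
round 2: derive path(h,g) via R1 from path(h,c), path(c,g)
round 2: derive path(i,c) via R1 from path(i,g), path(g,c)
round 2: derive path(i,e) via R1 from path(i,h), path(h,e)
round 2: derive path(i,j) via R1 from path(i,g), path(g,j)
round 2: derive path(j,j) via R1 from path(j,f), path(f,j)
round 2: derive flow(c,c) via R3 from flow(c,g), flow(g,c)
round 2: derive flow(c,i) via R3 from flow(c,g), flow(g,i)
round 2: derive flow(c,j) via R3 from flow(c,g), flow(g,j)
round 2: derive flow(f,e) via R3 from flow(f,j), flow(j,e)
round 2: derive flow(f,f) via R3 from flow(f,j), flow(j,f)
round 2: derive flow(g,a) via R3 from flow(g,c), flow(c,a)
round 2: derive flow(g,e) via R3 from flow(g,c), flow(c,e)
round 2: derive flow(g,f) via R3 from flow(g,j), flow(j,f)
round 2: derive flow(g,g) via R3 from flow(g,c), flow(c,g)
round 2: derive flow(g,h) via R3 from flow(g,i), flow(i,h)
round 2: derive flow(h,a) via R3 from flow(h,c), flow(c,a)
round 2: derive flow(h,f) via R3 from flow(h,j), flow(j,f)
round 2: derive flow(h,g) via R3 from flow(h,c), flow(c,g)
round 2: derive flow(i,c) via R3 from flow(i,g), flow(g,c)
round 2: derive flow(i,e) via R3 from flow(i,h), flow(h,e)
round 2: derive flow(i,j) via R3 from flow(i,g), flow(g,j)
round 2: derive flow(j,j) via R3 from flow(j,f), flow(f,j)
round 3: derive path(c,f) via R1 from path(c,g), path(g,f)
round 3: derive path(c,h) via R1 from path(c,g), path(g,h)
round 3: derive path(h,h) via R1 from path(h,g), path(g,h)
round 3: derive path(h,i) via R1 from path(h,c), path(c,i)
round 3: derive path(i,a) via R1 from path(i,c), path(c,a)
round 3: derive path(i,f) via R1 from path(i,g), path(g,f)
round 3: derive flow(c,f) via R3 from flow(c,g), flow(g,f)
round 3: derive flow(c,h) via R3 from flow(c,g), flow(g,h)
round 3: derive flow(h,h) via R3 from flow(h,g), flow(g,h)
round 3: derive flow(h,i) via R3 from flow(h,c), flow(c,i)
round 3: derive flow(i,a) via R3 from flow(i,c), flow(c,a)
round 3: derive flow(i,f) via R3 from flow(i,g), flow(g,f)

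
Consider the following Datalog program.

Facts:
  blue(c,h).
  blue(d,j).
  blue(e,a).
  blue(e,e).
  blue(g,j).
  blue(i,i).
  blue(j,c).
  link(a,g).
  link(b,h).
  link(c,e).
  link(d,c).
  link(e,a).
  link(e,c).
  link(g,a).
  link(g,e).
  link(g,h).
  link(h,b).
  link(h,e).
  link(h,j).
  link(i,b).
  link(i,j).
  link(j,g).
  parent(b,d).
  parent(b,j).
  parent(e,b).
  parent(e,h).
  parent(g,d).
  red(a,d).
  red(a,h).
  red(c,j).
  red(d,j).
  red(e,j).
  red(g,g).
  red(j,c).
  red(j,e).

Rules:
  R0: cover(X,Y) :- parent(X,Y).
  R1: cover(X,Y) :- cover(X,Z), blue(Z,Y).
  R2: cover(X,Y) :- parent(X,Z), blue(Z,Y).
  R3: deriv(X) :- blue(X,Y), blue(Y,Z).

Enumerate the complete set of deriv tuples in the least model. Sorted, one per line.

round 1: derive deriv(d) via R3 from blue(d,j), blue(j,c)
round 1: derive deriv(e) via R3 from blue(e,e), blue(e,a)
round 1: derive deriv(g) via R3 from blue(g,j), blue(j,c)
round 1: derive deriv(i) via R3 from blue(i,i), blue(i,i)
round 1: derive deriv(j) via R3 from blue(j,c), blue(c,h)

deriv(d)
deriv(e)
deriv(g)
deriv(i)
deriv(j)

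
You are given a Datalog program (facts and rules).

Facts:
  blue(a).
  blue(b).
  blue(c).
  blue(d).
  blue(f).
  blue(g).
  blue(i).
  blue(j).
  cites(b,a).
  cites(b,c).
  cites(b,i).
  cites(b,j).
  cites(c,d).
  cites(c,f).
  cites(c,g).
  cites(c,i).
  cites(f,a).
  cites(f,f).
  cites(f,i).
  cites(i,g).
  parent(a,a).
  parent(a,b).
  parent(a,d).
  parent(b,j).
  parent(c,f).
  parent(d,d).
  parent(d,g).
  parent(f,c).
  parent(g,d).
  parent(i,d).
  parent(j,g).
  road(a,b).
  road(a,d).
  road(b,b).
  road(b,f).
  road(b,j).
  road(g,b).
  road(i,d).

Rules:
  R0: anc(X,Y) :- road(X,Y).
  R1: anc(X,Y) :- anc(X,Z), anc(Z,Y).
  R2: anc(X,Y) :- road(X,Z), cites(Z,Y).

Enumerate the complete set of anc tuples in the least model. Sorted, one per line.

anc(a,a)
anc(a,b)
anc(a,c)
anc(a,d)
anc(a,f)
anc(a,i)
anc(a,j)
anc(b,a)
anc(b,b)
anc(b,c)
anc(b,d)
anc(b,f)
anc(b,i)
anc(b,j)
anc(g,a)
anc(g,b)
anc(g,c)
anc(g,d)
anc(g,f)
anc(g,i)
anc(g,j)
anc(i,d)

round 1: derive anc(a,b) via R0 from road(a,b)
round 1: derive anc(a,d) via R0 from road(a,d)
round 1: derive anc(b,b) via R0 from road(b,b)
round 1: derive anc(b,f) via R0 from road(b,f)
round 1: derive anc(b,j) via R0 from road(b,j)
round 1: derive anc(g,b) via R0 from road(g,b)
round 1: derive anc(i,d) via R0 from road(i,d)
round 1: derive anc(a,a) via R2 from road(a,b), cites(b,a)
round 1: derive anc(a,c) via R2 from road(a,b), cites(b,c)
round 1: derive anc(a,i) via R2 from road(a,b), cites(b,i)
round 1: derive anc(a,j) via R2 from road(a,b), cites(b,j)
round 1: derive anc(b,a) via R2 from road(b,b), cites(b,a)
round 1: derive anc(b,c) via R2 from road(b,b), cites(b,c)
round 1: derive anc(b,i) via R2 from road(b,b), cites(b,i)
round 1: derive anc(g,a) via R2 from road(g,b), cites(b,a)
round 1: derive anc(g,c) via R2 from road(g,b), cites(b,c)
round 1: derive anc(g,i) via R2 from road(g,b), cites(b,i)
round 1: derive anc(g,j) via R2 from road(g,b), cites(b,j)
round 2: derive anc(a,f) via R1 from anc(a,b), anc(b,f)
round 2: derive anc(b,d) via R1 from anc(b,a), anc(a,d)
round 2: derive anc(g,d) via R1 from anc(g,a), anc(a,d)
round 2: derive anc(g,f) via R1 from anc(g,b), anc(b,f)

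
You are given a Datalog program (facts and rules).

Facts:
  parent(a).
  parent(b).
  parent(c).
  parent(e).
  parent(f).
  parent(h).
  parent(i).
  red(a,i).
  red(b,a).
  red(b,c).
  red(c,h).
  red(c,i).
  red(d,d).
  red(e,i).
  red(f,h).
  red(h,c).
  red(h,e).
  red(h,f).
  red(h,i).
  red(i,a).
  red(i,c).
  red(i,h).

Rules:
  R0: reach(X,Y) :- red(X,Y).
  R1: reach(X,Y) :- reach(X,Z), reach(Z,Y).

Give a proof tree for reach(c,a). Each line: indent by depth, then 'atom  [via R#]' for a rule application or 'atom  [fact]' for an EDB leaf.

round 1: derive reach(a,i) via R0 from red(a,i)
round 1: derive reach(b,a) via R0 from red(b,a)
round 1: derive reach(b,c) via R0 from red(b,c)
round 1: derive reach(c,h) via R0 from red(c,h)
round 1: derive reach(c,i) via R0 from red(c,i)
round 1: derive reach(d,d) via R0 from red(d,d)
round 1: derive reach(e,i) via R0 from red(e,i)
round 1: derive reach(f,h) via R0 from red(f,h)
round 1: derive reach(h,c) via R0 from red(h,c)
round 1: derive reach(h,e) via R0 from red(h,e)
round 1: derive reach(h,f) via R0 from red(h,f)
round 1: derive reach(h,i) via R0 from red(h,i)
round 1: derive reach(i,a) via R0 from red(i,a)
round 1: derive reach(i,c) via R0 from red(i,c)
round 1: derive reach(i,h) via R0 from red(i,h)
round 2: derive reach(a,a) via R1 from reach(a,i), reach(i,a)
round 2: derive reach(a,c) via R1 from reach(a,i), reach(i,c)
round 2: derive reach(a,h) via R1 from reach(a,i), reach(i,h)
round 2: derive reach(b,h) via R1 from reach(b,c), reach(c,h)
round 2: derive reach(b,i) via R1 from reach(b,a), reach(a,i)
round 2: derive reach(c,a) via R1 from reach(c,i), reach(i,a)
round 2: derive reach(c,c) via R1 from reach(c,h), reach(h,c)
round 2: derive reach(c,e) via R1 from reach(c,h), reach(h,e)
round 2: derive reach(c,f) via R1 from reach(c,h), reach(h,f)
round 2: derive reach(e,a) via R1 from reach(e,i), reach(i,a)
round 2: derive reach(e,c) via R1 from reach(e,i), reach(i,c)
round 2: derive reach(e,h) via R1 from reach(e,i), reach(i,h)
round 2: derive reach(f,c) via R1 from reach(f,h), reach(h,c)
round 2: derive reach(f,e) via R1 from reach(f,h), reach(h,e)
round 2: derive reach(f,f) via R1 from reach(f,h), reach(h,f)
round 2: derive reach(f,i) via R1 from reach(f,h), reach(h,i)
round 2: derive reach(h,a) via R1 from reach(h,i), reach(i,a)
round 2: derive reach(h,h) via R1 from reach(h,c), reach(c,h)
round 2: derive reach(i,e) via R1 from reach(i,h), reach(h,e)
round 2: derive reach(i,f) via R1 from reach(i,h), reach(h,f)
round 2: derive reach(i,i) via R1 from reach(i,a), reach(a,i)
round 3: derive reach(a,e) via R1 from reach(a,c), reach(c,e)
round 3: derive reach(a,f) via R1 from reach(a,c), reach(c,f)
round 3: derive reach(b,e) via R1 from reach(b,c), reach(c,e)
round 3: derive reach(b,f) via R1 from reach(b,c), reach(c,f)
round 3: derive reach(e,e) via R1 from reach(e,c), reach(c,e)
round 3: derive reach(e,f) via R1 from reach(e,c), reach(c,f)
round 3: derive reach(f,a) via R1 from reach(f,c), reach(c,a)

reach(c,a)  [via R1]
  reach(c,i)  [via R0]
    red(c,i)  [fact]
  reach(i,a)  [via R0]
    red(i,a)  [fact]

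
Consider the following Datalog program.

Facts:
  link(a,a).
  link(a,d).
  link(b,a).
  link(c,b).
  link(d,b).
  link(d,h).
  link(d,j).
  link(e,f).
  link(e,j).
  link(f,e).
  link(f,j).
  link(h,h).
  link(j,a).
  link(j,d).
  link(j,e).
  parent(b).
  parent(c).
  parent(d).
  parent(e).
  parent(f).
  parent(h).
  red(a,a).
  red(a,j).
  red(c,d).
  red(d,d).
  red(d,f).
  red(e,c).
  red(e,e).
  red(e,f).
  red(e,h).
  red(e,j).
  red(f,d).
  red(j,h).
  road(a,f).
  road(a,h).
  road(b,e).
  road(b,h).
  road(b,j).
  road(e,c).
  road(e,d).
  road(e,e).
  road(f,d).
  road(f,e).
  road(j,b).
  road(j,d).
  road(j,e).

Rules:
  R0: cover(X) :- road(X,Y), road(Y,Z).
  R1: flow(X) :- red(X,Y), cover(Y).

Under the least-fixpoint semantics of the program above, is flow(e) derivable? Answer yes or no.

round 1: derive cover(a) via R0 from road(a,f), road(f,d)
round 1: derive cover(b) via R0 from road(b,e), road(e,c)
round 1: derive cover(e) via R0 from road(e,e), road(e,c)
round 1: derive cover(f) via R0 from road(f,e), road(e,c)
round 1: derive cover(j) via R0 from road(j,b), road(b,e)
round 2: derive flow(a) via R1 from red(a,a), cover(a)
round 2: derive flow(d) via R1 from red(d,f), cover(f)
round 2: derive flow(e) via R1 from red(e,e), cover(e)

yes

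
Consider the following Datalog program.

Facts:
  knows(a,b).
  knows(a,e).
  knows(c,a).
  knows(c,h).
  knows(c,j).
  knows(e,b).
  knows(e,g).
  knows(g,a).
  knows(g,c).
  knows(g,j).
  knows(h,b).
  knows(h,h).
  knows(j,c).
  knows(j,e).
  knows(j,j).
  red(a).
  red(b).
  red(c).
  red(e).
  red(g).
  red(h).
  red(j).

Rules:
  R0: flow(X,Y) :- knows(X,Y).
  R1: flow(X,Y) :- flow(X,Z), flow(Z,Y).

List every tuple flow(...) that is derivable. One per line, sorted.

flow(a,a)
flow(a,b)
flow(a,c)
flow(a,e)
flow(a,g)
flow(a,h)
flow(a,j)
flow(c,a)
flow(c,b)
flow(c,c)
flow(c,e)
flow(c,g)
flow(c,h)
flow(c,j)
flow(e,a)
flow(e,b)
flow(e,c)
flow(e,e)
flow(e,g)
flow(e,h)
flow(e,j)
flow(g,a)
flow(g,b)
flow(g,c)
flow(g,e)
flow(g,g)
flow(g,h)
flow(g,j)
flow(h,b)
flow(h,h)
flow(j,a)
flow(j,b)
flow(j,c)
flow(j,e)
flow(j,g)
flow(j,h)
flow(j,j)

round 1: derive flow(a,b) via R0 from knows(a,b)
round 1: derive flow(a,e) via R0 from knows(a,e)
round 1: derive flow(c,a) via R0 from knows(c,a)
round 1: derive flow(c,h) via R0 from knows(c,h)
round 1: derive flow(c,j) via R0 from knows(c,j)
round 1: derive flow(e,b) via R0 from knows(e,b)
round 1: derive flow(e,g) via R0 from knows(e,g)
round 1: derive flow(g,a) via R0 from knows(g,a)
round 1: derive flow(g,c) via R0 from knows(g,c)
round 1: derive flow(g,j) via R0 from knows(g,j)
round 1: derive flow(h,b) via R0 from knows(h,b)
round 1: derive flow(h,h) via R0 from knows(h,h)
round 1: derive flow(j,c) via R0 from knows(j,c)
round 1: derive flow(j,e) via R0 from knows(j,e)
round 1: derive flow(j,j) via R0 from knows(j,j)
round 2: derive flow(a,g) via R1 from flow(a,e), flow(e,g)
round 2: derive flow(c,b) via R1 from flow(c,a), flow(a,b)
round 2: derive flow(c,c) via R1 from flow(c,j), flow(j,c)
round 2: derive flow(c,e) via R1 from flow(c,a), flow(a,e)
round 2: derive flow(e,a) via R1 from flow(e,g), flow(g,a)
round 2: derive flow(e,c) via R1 from flow(e,g), flow(g,c)
round 2: derive flow(e,j) via R1 from flow(e,g), flow(g,j)
round 2: derive flow(g,b) via R1 from flow(g,a), flow(a,b)
round 2: derive flow(g,e) via R1 from flow(g,a), flow(a,e)
round 2: derive flow(g,h) via R1 from flow(g,c), flow(c,h)
round 2: derive flow(j,a) via R1 from flow(j,c), flow(c,a)
round 2: derive flow(j,b) via R1 from flow(j,e), flow(e,b)
round 2: derive flow(j,g) via R1 from flow(j,e), flow(e,g)
round 2: derive flow(j,h) via R1 from flow(j,c), flow(c,h)
round 3: derive flow(a,a) via R1 from flow(a,e), flow(e,a)
round 3: derive flow(a,c) via R1 from flow(a,e), flow(e,c)
round 3: derive flow(a,h) via R1 from flow(a,g), flow(g,h)
round 3: derive flow(a,j) via R1 from flow(a,e), flow(e,j)
round 3: derive flow(c,g) via R1 from flow(c,a), flow(a,g)
round 3: derive flow(e,e) via R1 from flow(e,a), flow(a,e)
round 3: derive flow(e,h) via R1 from flow(e,c), flow(c,h)
round 3: derive flow(g,g) via R1 from flow(g,a), flow(a,g)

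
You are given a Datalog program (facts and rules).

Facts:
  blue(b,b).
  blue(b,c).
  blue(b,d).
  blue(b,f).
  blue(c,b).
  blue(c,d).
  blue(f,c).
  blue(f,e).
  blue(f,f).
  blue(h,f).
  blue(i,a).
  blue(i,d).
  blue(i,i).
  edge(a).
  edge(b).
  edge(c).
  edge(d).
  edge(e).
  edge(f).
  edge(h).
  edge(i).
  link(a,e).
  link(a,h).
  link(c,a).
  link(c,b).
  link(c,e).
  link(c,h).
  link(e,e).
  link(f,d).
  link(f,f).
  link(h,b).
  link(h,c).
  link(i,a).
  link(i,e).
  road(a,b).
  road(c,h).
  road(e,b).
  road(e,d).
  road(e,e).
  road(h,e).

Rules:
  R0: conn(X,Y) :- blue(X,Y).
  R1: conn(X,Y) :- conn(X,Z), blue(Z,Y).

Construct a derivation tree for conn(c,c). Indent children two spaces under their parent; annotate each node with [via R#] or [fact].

conn(c,c)  [via R1]
  conn(c,b)  [via R0]
    blue(c,b)  [fact]
  blue(b,c)  [fact]

round 1: derive conn(b,b) via R0 from blue(b,b)
round 1: derive conn(b,c) via R0 from blue(b,c)
round 1: derive conn(b,d) via R0 from blue(b,d)
round 1: derive conn(b,f) via R0 from blue(b,f)
round 1: derive conn(c,b) via R0 from blue(c,b)
round 1: derive conn(c,d) via R0 from blue(c,d)
round 1: derive conn(f,c) via R0 from blue(f,c)
round 1: derive conn(f,e) via R0 from blue(f,e)
round 1: derive conn(f,f) via R0 from blue(f,f)
round 1: derive conn(h,f) via R0 from blue(h,f)
round 1: derive conn(i,a) via R0 from blue(i,a)
round 1: derive conn(i,d) via R0 from blue(i,d)
round 1: derive conn(i,i) via R0 from blue(i,i)
round 2: derive conn(b,e) via R1 from conn(b,f), blue(f,e)
round 2: derive conn(c,c) via R1 from conn(c,b), blue(b,c)
round 2: derive conn(c,f) via R1 from conn(c,b), blue(b,f)
round 2: derive conn(f,b) via R1 from conn(f,c), blue(c,b)
round 2: derive conn(f,d) via R1 from conn(f,c), blue(c,d)
round 2: derive conn(h,c) via R1 from conn(h,f), blue(f,c)
round 2: derive conn(h,e) via R1 from conn(h,f), blue(f,e)
round 3: derive conn(c,e) via R1 from conn(c,f), blue(f,e)
round 3: derive conn(h,b) via R1 from conn(h,c), blue(c,b)
round 3: derive conn(h,d) via R1 from conn(h,c), blue(c,d)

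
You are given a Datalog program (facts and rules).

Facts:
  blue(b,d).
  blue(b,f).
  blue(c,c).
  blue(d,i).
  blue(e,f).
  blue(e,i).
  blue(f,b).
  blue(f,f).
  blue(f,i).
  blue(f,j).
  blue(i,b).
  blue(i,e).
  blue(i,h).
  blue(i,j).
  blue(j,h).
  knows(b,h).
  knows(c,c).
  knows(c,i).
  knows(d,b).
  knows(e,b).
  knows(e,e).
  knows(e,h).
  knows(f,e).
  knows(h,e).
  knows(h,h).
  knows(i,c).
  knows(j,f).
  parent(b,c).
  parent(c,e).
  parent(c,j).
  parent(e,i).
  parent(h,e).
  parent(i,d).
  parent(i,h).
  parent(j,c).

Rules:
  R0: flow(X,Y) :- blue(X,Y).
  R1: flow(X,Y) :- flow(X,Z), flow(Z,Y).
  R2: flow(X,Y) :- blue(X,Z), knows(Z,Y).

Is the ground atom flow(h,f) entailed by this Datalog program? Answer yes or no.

round 1: derive flow(b,d) via R0 from blue(b,d)
round 1: derive flow(b,f) via R0 from blue(b,f)
round 1: derive flow(c,c) via R0 from blue(c,c)
round 1: derive flow(d,i) via R0 from blue(d,i)
round 1: derive flow(e,f) via R0 from blue(e,f)
round 1: derive flow(e,i) via R0 from blue(e,i)
round 1: derive flow(f,b) via R0 from blue(f,b)
round 1: derive flow(f,f) via R0 from blue(f,f)
round 1: derive flow(f,i) via R0 from blue(f,i)
round 1: derive flow(f,j) via R0 from blue(f,j)
round 1: derive flow(i,b) via R0 from blue(i,b)
round 1: derive flow(i,e) via R0 from blue(i,e)
round 1: derive flow(i,h) via R0 from blue(i,h)
round 1: derive flow(i,j) via R0 from blue(i,j)
round 1: derive flow(j,h) via R0 from blue(j,h)
round 1: derive flow(b,b) via R2 from blue(b,d), knows(d,b)
round 1: derive flow(b,e) via R2 from blue(b,f), knows(f,e)
round 1: derive flow(c,i) via R2 from blue(c,c), knows(c,i)
round 1: derive flow(d,c) via R2 from blue(d,i), knows(i,c)
round 1: derive flow(e,c) via R2 from blue(e,i), knows(i,c)
round 1: derive flow(e,e) via R2 from blue(e,f), knows(f,e)
round 1: derive flow(f,c) via R2 from blue(f,i), knows(i,c)
round 1: derive flow(f,e) via R2 from blue(f,f), knows(f,e)
round 1: derive flow(f,h) via R2 from blue(f,b), knows(b,h)
round 1: derive flow(i,f) via R2 from blue(i,j), knows(j,f)
round 1: derive flow(j,e) via R2 from blue(j,h), knows(h,e)
round 2: derive flow(b,c) via R1 from flow(b,d), flow(d,c)
round 2: derive flow(b,h) via R1 from flow(b,f), flow(f,h)
round 2: derive flow(b,i) via R1 from flow(b,d), flow(d,i)
round 2: derive flow(b,j) via R1 from flow(b,f), flow(f,j)
round 2: derive flow(c,b) via R1 from flow(c,i), flow(i,b)
round 2: derive flow(c,e) via R1 from flow(c,i), flow(i,e)
round 2: derive flow(c,f) via R1 from flow(c,i), flow(i,f)
round 2: derive flow(c,h) via R1 from flow(c,i), flow(i,h)
round 2: derive flow(c,j) via R1 from flow(c,i), flow(i,j)
round 2: derive flow(d,b) via R1 from flow(d,i), flow(i,b)
round 2: derive flow(d,e) via R1 from flow(d,i), flow(i,e)
round 2: derive flow(d,f) via R1 from flow(d,i), flow(i,f)
round 2: derive flow(d,h) via R1 from flow(d,i), flow(i,h)
round 2: derive flow(d,j) via R1 from flow(d,i), flow(i,j)
round 2: derive flow(e,b) via R1 from flow(e,f), flow(f,b)
round 2: derive flow(e,h) via R1 from flow(e,f), flow(f,h)
round 2: derive flow(e,j) via R1 from flow(e,f), flow(f,j)
round 2: derive flow(f,d) via R1 from flow(f,b), flow(b,d)
round 2: derive flow(i,c) via R1 from flow(i,e), flow(e,c)
round 2: derive flow(i,d) via R1 from flow(i,b), flow(b,d)
round 2: derive flow(i,i) via R1 from flow(i,e), flow(e,i)
round 2: derive flow(j,c) via R1 from flow(j,e), flow(e,c)
round 2: derive flow(j,f) via R1 from flow(j,e), flow(e,f)
round 2: derive flow(j,i) via R1 from flow(j,e), flow(e,i)
round 3: derive flow(c,d) via R1 from flow(c,b), flow(b,d)
round 3: derive flow(d,d) via R1 from flow(d,b), flow(b,d)
round 3: derive flow(e,d) via R1 from flow(e,b), flow(b,d)
round 3: derive flow(j,b) via R1 from flow(j,c), flow(c,b)
round 3: derive flow(j,d) via R1 from flow(j,f), flow(f,d)
round 3: derive flow(j,j) via R1 from flow(j,c), flow(c,j)

no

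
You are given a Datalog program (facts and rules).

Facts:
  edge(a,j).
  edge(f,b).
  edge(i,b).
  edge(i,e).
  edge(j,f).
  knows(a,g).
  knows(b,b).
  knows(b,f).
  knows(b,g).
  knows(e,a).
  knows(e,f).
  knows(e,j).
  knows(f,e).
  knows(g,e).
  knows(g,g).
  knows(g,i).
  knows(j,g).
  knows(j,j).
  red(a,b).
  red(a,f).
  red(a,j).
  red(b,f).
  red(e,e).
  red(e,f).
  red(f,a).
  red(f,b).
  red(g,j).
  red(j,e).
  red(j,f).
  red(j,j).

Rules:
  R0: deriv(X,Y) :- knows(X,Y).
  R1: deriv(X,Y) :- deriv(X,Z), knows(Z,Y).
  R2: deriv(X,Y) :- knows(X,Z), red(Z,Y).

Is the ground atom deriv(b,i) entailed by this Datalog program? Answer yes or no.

yes

round 1: derive deriv(a,g) via R0 from knows(a,g)
round 1: derive deriv(b,b) via R0 from knows(b,b)
round 1: derive deriv(b,f) via R0 from knows(b,f)
round 1: derive deriv(b,g) via R0 from knows(b,g)
round 1: derive deriv(e,a) via R0 from knows(e,a)
round 1: derive deriv(e,f) via R0 from knows(e,f)
round 1: derive deriv(e,j) via R0 from knows(e,j)
round 1: derive deriv(f,e) via R0 from knows(f,e)
round 1: derive deriv(g,e) via R0 from knows(g,e)
round 1: derive deriv(g,g) via R0 from knows(g,g)
round 1: derive deriv(g,i) via R0 from knows(g,i)
round 1: derive deriv(j,g) via R0 from knows(j,g)
round 1: derive deriv(j,j) via R0 from knows(j,j)
round 1: derive deriv(a,j) via R2 from knows(a,g), red(g,j)
round 1: derive deriv(b,a) via R2 from knows(b,f), red(f,a)
round 1: derive deriv(b,j) via R2 from knows(b,g), red(g,j)
round 1: derive deriv(e,b) via R2 from knows(e,a), red(a,b)
round 1: derive deriv(e,e) via R2 from knows(e,j), red(j,e)
round 1: derive deriv(f,f) via R2 from knows(f,e), red(e,f)
round 1: derive deriv(g,f) via R2 from knows(g,e), red(e,f)
round 1: derive deriv(g,j) via R2 from knows(g,g), red(g,j)
round 1: derive deriv(j,e) via R2 from knows(j,j), red(j,e)
round 1: derive deriv(j,f) via R2 from knows(j,j), red(j,f)
round 2: derive deriv(a,e) via R1 from deriv(a,g), knows(g,e)
round 2: derive deriv(a,i) via R1 from deriv(a,g), knows(g,i)
round 2: derive deriv(b,e) via R1 from deriv(b,f), knows(f,e)
round 2: derive deriv(b,i) via R1 from deriv(b,g), knows(g,i)
round 2: derive deriv(e,g) via R1 from deriv(e,a), knows(a,g)
round 2: derive deriv(f,a) via R1 from deriv(f,e), knows(e,a)
round 2: derive deriv(f,j) via R1 from deriv(f,e), knows(e,j)
round 2: derive deriv(g,a) via R1 from deriv(g,e), knows(e,a)
round 2: derive deriv(j,a) via R1 from deriv(j,e), knows(e,a)
round 2: derive deriv(j,i) via R1 from deriv(j,g), knows(g,i)
round 3: derive deriv(a,a) via R1 from deriv(a,e), knows(e,a)
round 3: derive deriv(a,f) via R1 from deriv(a,e), knows(e,f)
round 3: derive deriv(e,i) via R1 from deriv(e,g), knows(g,i)
round 3: derive deriv(f,g) via R1 from deriv(f,a), knows(a,g)
round 4: derive deriv(f,i) via R1 from deriv(f,g), knows(g,i)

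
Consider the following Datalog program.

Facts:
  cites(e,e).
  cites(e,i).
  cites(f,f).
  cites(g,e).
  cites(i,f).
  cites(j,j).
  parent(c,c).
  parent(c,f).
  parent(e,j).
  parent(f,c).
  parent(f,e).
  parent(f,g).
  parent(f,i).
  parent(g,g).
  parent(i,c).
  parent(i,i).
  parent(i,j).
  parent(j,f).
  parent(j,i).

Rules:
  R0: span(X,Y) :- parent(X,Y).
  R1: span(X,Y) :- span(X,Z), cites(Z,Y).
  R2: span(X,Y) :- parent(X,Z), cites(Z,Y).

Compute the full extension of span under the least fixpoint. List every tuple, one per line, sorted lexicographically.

span(c,c)
span(c,f)
span(e,j)
span(f,c)
span(f,e)
span(f,f)
span(f,g)
span(f,i)
span(g,e)
span(g,f)
span(g,g)
span(g,i)
span(i,c)
span(i,f)
span(i,i)
span(i,j)
span(j,f)
span(j,i)

round 1: derive span(c,c) via R0 from parent(c,c)
round 1: derive span(c,f) via R0 from parent(c,f)
round 1: derive span(e,j) via R0 from parent(e,j)
round 1: derive span(f,c) via R0 from parent(f,c)
round 1: derive span(f,e) via R0 from parent(f,e)
round 1: derive span(f,g) via R0 from parent(f,g)
round 1: derive span(f,i) via R0 from parent(f,i)
round 1: derive span(g,g) via R0 from parent(g,g)
round 1: derive span(i,c) via R0 from parent(i,c)
round 1: derive span(i,i) via R0 from parent(i,i)
round 1: derive span(i,j) via R0 from parent(i,j)
round 1: derive span(j,f) via R0 from parent(j,f)
round 1: derive span(j,i) via R0 from parent(j,i)
round 1: derive span(f,f) via R2 from parent(f,i), cites(i,f)
round 1: derive span(g,e) via R2 from parent(g,g), cites(g,e)
round 1: derive span(i,f) via R2 from parent(i,i), cites(i,f)
round 2: derive span(g,i) via R1 from span(g,e), cites(e,i)
round 3: derive span(g,f) via R1 from span(g,i), cites(i,f)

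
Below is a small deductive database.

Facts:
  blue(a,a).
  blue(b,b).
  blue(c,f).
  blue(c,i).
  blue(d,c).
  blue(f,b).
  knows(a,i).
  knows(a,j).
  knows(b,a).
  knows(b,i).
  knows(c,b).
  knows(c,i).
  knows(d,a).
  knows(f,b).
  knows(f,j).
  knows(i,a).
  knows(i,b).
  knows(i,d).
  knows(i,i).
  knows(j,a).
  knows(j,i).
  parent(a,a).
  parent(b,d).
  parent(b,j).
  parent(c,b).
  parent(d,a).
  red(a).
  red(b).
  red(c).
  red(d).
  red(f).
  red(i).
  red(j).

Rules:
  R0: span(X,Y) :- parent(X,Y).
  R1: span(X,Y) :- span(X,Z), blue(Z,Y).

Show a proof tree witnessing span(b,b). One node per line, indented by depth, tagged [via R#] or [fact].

span(b,b)  [via R1]
  span(b,f)  [via R1]
    span(b,c)  [via R1]
      span(b,d)  [via R0]
        parent(b,d)  [fact]
      blue(d,c)  [fact]
    blue(c,f)  [fact]
  blue(f,b)  [fact]

round 1: derive span(a,a) via R0 from parent(a,a)
round 1: derive span(b,d) via R0 from parent(b,d)
round 1: derive span(b,j) via R0 from parent(b,j)
round 1: derive span(c,b) via R0 from parent(c,b)
round 1: derive span(d,a) via R0 from parent(d,a)
round 2: derive span(b,c) via R1 from span(b,d), blue(d,c)
round 3: derive span(b,f) via R1 from span(b,c), blue(c,f)
round 3: derive span(b,i) via R1 from span(b,c), blue(c,i)
round 4: derive span(b,b) via R1 from span(b,f), blue(f,b)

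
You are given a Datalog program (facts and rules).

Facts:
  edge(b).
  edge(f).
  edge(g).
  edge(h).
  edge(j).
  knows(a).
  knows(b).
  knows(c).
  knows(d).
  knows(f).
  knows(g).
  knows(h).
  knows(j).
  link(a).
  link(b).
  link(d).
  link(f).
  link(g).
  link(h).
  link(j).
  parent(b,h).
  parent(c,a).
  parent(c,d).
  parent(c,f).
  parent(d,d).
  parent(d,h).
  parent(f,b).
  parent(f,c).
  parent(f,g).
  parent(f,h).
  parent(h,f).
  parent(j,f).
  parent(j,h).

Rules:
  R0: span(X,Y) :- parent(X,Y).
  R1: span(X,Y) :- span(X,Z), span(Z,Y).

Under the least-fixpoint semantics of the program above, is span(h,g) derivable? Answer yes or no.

yes

round 1: derive span(b,h) via R0 from parent(b,h)
round 1: derive span(c,a) via R0 from parent(c,a)
round 1: derive span(c,d) via R0 from parent(c,d)
round 1: derive span(c,f) via R0 from parent(c,f)
round 1: derive span(d,d) via R0 from parent(d,d)
round 1: derive span(d,h) via R0 from parent(d,h)
round 1: derive span(f,b) via R0 from parent(f,b)
round 1: derive span(f,c) via R0 from parent(f,c)
round 1: derive span(f,g) via R0 from parent(f,g)
round 1: derive span(f,h) via R0 from parent(f,h)
round 1: derive span(h,f) via R0 from parent(h,f)
round 1: derive span(j,f) via R0 from parent(j,f)
round 1: derive span(j,h) via R0 from parent(j,h)
round 2: derive span(b,f) via R1 from span(b,h), span(h,f)
round 2: derive span(c,b) via R1 from span(c,f), span(f,b)
round 2: derive span(c,c) via R1 from span(c,f), span(f,c)
round 2: derive span(c,g) via R1 from span(c,f), span(f,g)
round 2: derive span(c,h) via R1 from span(c,d), span(d,h)
round 2: derive span(d,f) via R1 from span(d,h), span(h,f)
round 2: derive span(f,a) via R1 from span(f,c), span(c,a)
round 2: derive span(f,d) via R1 from span(f,c), span(c,d)
round 2: derive span(f,f) via R1 from span(f,c), span(c,f)
round 2: derive span(h,b) via R1 from span(h,f), span(f,b)
round 2: derive span(h,c) via R1 from span(h,f), span(f,c)
round 2: derive span(h,g) via R1 from span(h,f), span(f,g)
round 2: derive span(h,h) via R1 from span(h,f), span(f,h)
round 2: derive span(j,b) via R1 from span(j,f), span(f,b)
round 2: derive span(j,c) via R1 from span(j,f), span(f,c)
round 2: derive span(j,g) via R1 from span(j,f), span(f,g)
round 3: derive span(b,a) via R1 from span(b,f), span(f,a)
round 3: derive span(b,b) via R1 from span(b,f), span(f,b)
round 3: derive span(b,c) via R1 from span(b,f), span(f,c)
round 3: derive span(b,d) via R1 from span(b,f), span(f,d)
round 3: derive span(b,g) via R1 from span(b,f), span(f,g)
round 3: derive span(d,a) via R1 from span(d,f), span(f,a)
round 3: derive span(d,b) via R1 from span(d,f), span(f,b)
round 3: derive span(d,c) via R1 from span(d,f), span(f,c)
round 3: derive span(d,g) via R1 from span(d,f), span(f,g)
round 3: derive span(h,a) via R1 from span(h,c), span(c,a)
round 3: derive span(h,d) via R1 from span(h,c), span(c,d)
round 3: derive span(j,a) via R1 from span(j,c), span(c,a)
round 3: derive span(j,d) via R1 from span(j,c), span(c,d)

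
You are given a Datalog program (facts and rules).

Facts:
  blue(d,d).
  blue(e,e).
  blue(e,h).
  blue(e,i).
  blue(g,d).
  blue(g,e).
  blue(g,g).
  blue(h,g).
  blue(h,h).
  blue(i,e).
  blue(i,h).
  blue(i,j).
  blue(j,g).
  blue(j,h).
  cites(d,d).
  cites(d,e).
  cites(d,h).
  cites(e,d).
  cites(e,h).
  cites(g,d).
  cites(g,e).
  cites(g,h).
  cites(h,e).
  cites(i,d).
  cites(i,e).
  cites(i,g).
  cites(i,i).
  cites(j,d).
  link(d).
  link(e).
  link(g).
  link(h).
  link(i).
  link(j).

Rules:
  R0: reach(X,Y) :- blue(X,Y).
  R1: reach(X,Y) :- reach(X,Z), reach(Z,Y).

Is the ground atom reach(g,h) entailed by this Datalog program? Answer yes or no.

yes

round 1: derive reach(d,d) via R0 from blue(d,d)
round 1: derive reach(e,e) via R0 from blue(e,e)
round 1: derive reach(e,h) via R0 from blue(e,h)
round 1: derive reach(e,i) via R0 from blue(e,i)
round 1: derive reach(g,d) via R0 from blue(g,d)
round 1: derive reach(g,e) via R0 from blue(g,e)
round 1: derive reach(g,g) via R0 from blue(g,g)
round 1: derive reach(h,g) via R0 from blue(h,g)
round 1: derive reach(h,h) via R0 from blue(h,h)
round 1: derive reach(i,e) via R0 from blue(i,e)
round 1: derive reach(i,h) via R0 from blue(i,h)
round 1: derive reach(i,j) via R0 from blue(i,j)
round 1: derive reach(j,g) via R0 from blue(j,g)
round 1: derive reach(j,h) via R0 from blue(j,h)
round 2: derive reach(e,g) via R1 from reach(e,h), reach(h,g)
round 2: derive reach(e,j) via R1 from reach(e,i), reach(i,j)
round 2: derive reach(g,h) via R1 from reach(g,e), reach(e,h)
round 2: derive reach(g,i) via R1 from reach(g,e), reach(e,i)
round 2: derive reach(h,d) via R1 from reach(h,g), reach(g,d)
round 2: derive reach(h,e) via R1 from reach(h,g), reach(g,e)
round 2: derive reach(i,g) via R1 from reach(i,h), reach(h,g)
round 2: derive reach(i,i) via R1 from reach(i,e), reach(e,i)
round 2: derive reach(j,d) via R1 from reach(j,g), reach(g,d)
round 2: derive reach(j,e) via R1 from reach(j,g), reach(g,e)
round 3: derive reach(e,d) via R1 from reach(e,g), reach(g,d)
round 3: derive reach(g,j) via R1 from reach(g,e), reach(e,j)
round 3: derive reach(h,i) via R1 from reach(h,e), reach(e,i)
round 3: derive reach(h,j) via R1 from reach(h,e), reach(e,j)
round 3: derive reach(i,d) via R1 from reach(i,g), reach(g,d)
round 3: derive reach(j,i) via R1 from reach(j,e), reach(e,i)
round 3: derive reach(j,j) via R1 from reach(j,e), reach(e,j)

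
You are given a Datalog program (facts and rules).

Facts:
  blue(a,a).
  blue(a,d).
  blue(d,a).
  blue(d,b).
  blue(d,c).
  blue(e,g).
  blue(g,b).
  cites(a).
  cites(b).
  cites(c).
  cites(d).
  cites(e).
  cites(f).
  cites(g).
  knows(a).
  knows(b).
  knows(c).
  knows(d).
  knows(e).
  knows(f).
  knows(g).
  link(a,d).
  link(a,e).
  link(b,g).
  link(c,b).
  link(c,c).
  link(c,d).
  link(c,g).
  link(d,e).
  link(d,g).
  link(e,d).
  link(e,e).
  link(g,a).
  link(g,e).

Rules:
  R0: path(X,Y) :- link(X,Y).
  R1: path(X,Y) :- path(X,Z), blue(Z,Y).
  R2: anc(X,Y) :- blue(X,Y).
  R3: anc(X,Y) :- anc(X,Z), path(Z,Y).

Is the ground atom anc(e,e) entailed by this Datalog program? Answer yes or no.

yes

round 1: derive path(a,d) via R0 from link(a,d)
round 1: derive path(a,e) via R0 from link(a,e)
round 1: derive path(b,g) via R0 from link(b,g)
round 1: derive path(c,b) via R0 from link(c,b)
round 1: derive path(c,c) via R0 from link(c,c)
round 1: derive path(c,d) via R0 from link(c,d)
round 1: derive path(c,g) via R0 from link(c,g)
round 1: derive path(d,e) via R0 from link(d,e)
round 1: derive path(d,g) via R0 from link(d,g)
round 1: derive path(e,d) via R0 from link(e,d)
round 1: derive path(e,e) via R0 from link(e,e)
round 1: derive path(g,a) via R0 from link(g,a)
round 1: derive path(g,e) via R0 from link(g,e)
round 1: derive anc(a,a) via R2 from blue(a,a)
round 1: derive anc(a,d) via R2 from blue(a,d)
round 1: derive anc(d,a) via R2 from blue(d,a)
round 1: derive anc(d,b) via R2 from blue(d,b)
round 1: derive anc(d,c) via R2 from blue(d,c)
round 1: derive anc(e,g) via R2 from blue(e,g)
round 1: derive anc(g,b) via R2 from blue(g,b)
round 2: derive path(a,a) via R1 from path(a,d), blue(d,a)
round 2: derive path(a,b) via R1 from path(a,d), blue(d,b)
round 2: derive path(a,c) via R1 from path(a,d), blue(d,c)
round 2: derive path(a,g) via R1 from path(a,e), blue(e,g)
round 2: derive path(b,b) via R1 from path(b,g), blue(g,b)
round 2: derive path(c,a) via R1 from path(c,d), blue(d,a)
round 2: derive path(d,b) via R1 from path(d,g), blue(g,b)
round 2: derive path(e,a) via R1 from path(e,d), blue(d,a)
round 2: derive path(e,b) via R1 from path(e,d), blue(d,b)
round 2: derive path(e,c) via R1 from path(e,d), blue(d,c)
round 2: derive path(e,g) via R1 from path(e,e), blue(e,g)
round 2: derive path(g,d) via R1 from path(g,a), blue(a,d)
round 2: derive path(g,g) via R1 from path(g,e), blue(e,g)
round 2: derive anc(a,e) via R3 from anc(a,a), path(a,e)
round 2: derive anc(a,g) via R3 from anc(a,d), path(d,g)
round 2: derive anc(d,d) via R3 from anc(d,a), path(a,d)
round 2: derive anc(d,e) via R3 from anc(d,a), path(a,e)
round 2: derive anc(d,g) via R3 from anc(d,b), path(b,g)
round 2: derive anc(e,a) via R3 from anc(e,g), path(g,a)
round 2: derive anc(e,e) via R3 from anc(e,g), path(g,e)
round 2: derive anc(g,g) via R3 from anc(g,b), path(b,g)
round 3: derive path(g,b) via R1 from path(g,d), blue(d,b)
round 3: derive path(g,c) via R1 from path(g,d), blue(d,c)
round 3: derive anc(a,b) via R3 from anc(a,a), path(a,b)
round 3: derive anc(a,c) via R3 from anc(a,a), path(a,c)
round 3: derive anc(e,b) via R3 from anc(e,a), path(a,b)
round 3: derive anc(e,c) via R3 from anc(e,a), path(a,c)
round 3: derive anc(e,d) via R3 from anc(e,a), path(a,d)
round 3: derive anc(g,a) via R3 from anc(g,g), path(g,a)
round 3: derive anc(g,d) via R3 from anc(g,g), path(g,d)
round 3: derive anc(g,e) via R3 from anc(g,g), path(g,e)
round 4: derive anc(g,c) via R3 from anc(g,a), path(a,c)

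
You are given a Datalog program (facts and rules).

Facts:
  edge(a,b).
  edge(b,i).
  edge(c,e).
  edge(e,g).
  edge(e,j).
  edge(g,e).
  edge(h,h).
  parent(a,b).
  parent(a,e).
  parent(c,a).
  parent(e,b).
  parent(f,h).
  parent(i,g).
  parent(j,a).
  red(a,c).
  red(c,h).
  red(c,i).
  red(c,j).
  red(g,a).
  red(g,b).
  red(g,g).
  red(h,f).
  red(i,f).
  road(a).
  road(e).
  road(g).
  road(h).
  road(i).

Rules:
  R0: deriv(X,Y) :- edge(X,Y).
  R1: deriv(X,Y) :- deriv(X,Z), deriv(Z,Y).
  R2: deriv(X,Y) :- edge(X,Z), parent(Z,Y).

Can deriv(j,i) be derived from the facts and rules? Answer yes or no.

round 1: derive deriv(a,b) via R0 from edge(a,b)
round 1: derive deriv(b,i) via R0 from edge(b,i)
round 1: derive deriv(c,e) via R0 from edge(c,e)
round 1: derive deriv(e,g) via R0 from edge(e,g)
round 1: derive deriv(e,j) via R0 from edge(e,j)
round 1: derive deriv(g,e) via R0 from edge(g,e)
round 1: derive deriv(h,h) via R0 from edge(h,h)
round 1: derive deriv(b,g) via R2 from edge(b,i), parent(i,g)
round 1: derive deriv(c,b) via R2 from edge(c,e), parent(e,b)
round 1: derive deriv(e,a) via R2 from edge(e,j), parent(j,a)
round 1: derive deriv(g,b) via R2 from edge(g,e), parent(e,b)
round 2: derive deriv(a,g) via R1 from deriv(a,b), deriv(b,g)
round 2: derive deriv(a,i) via R1 from deriv(a,b), deriv(b,i)
round 2: derive deriv(b,b) via R1 from deriv(b,g), deriv(g,b)
round 2: derive deriv(b,e) via R1 from deriv(b,g), deriv(g,e)
round 2: derive deriv(c,a) via R1 from deriv(c,e), deriv(e,a)
round 2: derive deriv(c,g) via R1 from deriv(c,b), deriv(b,g)
round 2: derive deriv(c,i) via R1 from deriv(c,b), deriv(b,i)
round 2: derive deriv(c,j) via R1 from deriv(c,e), deriv(e,j)
round 2: derive deriv(e,b) via R1 from deriv(e,a), deriv(a,b)
round 2: derive deriv(e,e) via R1 from deriv(e,g), deriv(g,e)
round 2: derive deriv(g,a) via R1 from deriv(g,e), deriv(e,a)
round 2: derive deriv(g,g) via R1 from deriv(g,b), deriv(b,g)
round 2: derive deriv(g,i) via R1 from deriv(g,b), deriv(b,i)
round 2: derive deriv(g,j) via R1 from deriv(g,e), deriv(e,j)
round 3: derive deriv(a,a) via R1 from deriv(a,g), deriv(g,a)
round 3: derive deriv(a,e) via R1 from deriv(a,b), deriv(b,e)
round 3: derive deriv(a,j) via R1 from deriv(a,g), deriv(g,j)
round 3: derive deriv(b,a) via R1 from deriv(b,e), deriv(e,a)
round 3: derive deriv(b,j) via R1 from deriv(b,e), deriv(e,j)
round 3: derive deriv(e,i) via R1 from deriv(e,a), deriv(a,i)

no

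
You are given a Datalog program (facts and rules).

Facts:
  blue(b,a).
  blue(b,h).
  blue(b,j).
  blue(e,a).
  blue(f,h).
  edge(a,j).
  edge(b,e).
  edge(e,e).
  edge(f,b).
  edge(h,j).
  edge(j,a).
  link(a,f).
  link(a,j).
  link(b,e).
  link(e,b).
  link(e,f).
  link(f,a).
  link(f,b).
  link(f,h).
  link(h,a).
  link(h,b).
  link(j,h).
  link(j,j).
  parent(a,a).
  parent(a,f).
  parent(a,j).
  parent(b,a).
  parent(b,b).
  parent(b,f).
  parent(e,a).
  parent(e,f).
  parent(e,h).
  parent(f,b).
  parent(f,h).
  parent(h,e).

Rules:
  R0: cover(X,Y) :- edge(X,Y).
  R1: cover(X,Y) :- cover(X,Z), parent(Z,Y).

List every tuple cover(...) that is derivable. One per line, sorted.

round 1: derive cover(a,j) via R0 from edge(a,j)
round 1: derive cover(b,e) via R0 from edge(b,e)
round 1: derive cover(e,e) via R0 from edge(e,e)
round 1: derive cover(f,b) via R0 from edge(f,b)
round 1: derive cover(h,j) via R0 from edge(h,j)
round 1: derive cover(j,a) via R0 from edge(j,a)
round 2: derive cover(b,a) via R1 from cover(b,e), parent(e,a)
round 2: derive cover(b,f) via R1 from cover(b,e), parent(e,f)
round 2: derive cover(b,h) via R1 from cover(b,e), parent(e,h)
round 2: derive cover(e,a) via R1 from cover(e,e), parent(e,a)
round 2: derive cover(e,f) via R1 from cover(e,e), parent(e,f)
round 2: derive cover(e,h) via R1 from cover(e,e), parent(e,h)
round 2: derive cover(f,a) via R1 from cover(f,b), parent(b,a)
round 2: derive cover(f,f) via R1 from cover(f,b), parent(b,f)
round 2: derive cover(j,f) via R1 from cover(j,a), parent(a,f)
round 2: derive cover(j,j) via R1 from cover(j,a), parent(a,j)
round 3: derive cover(b,b) via R1 from cover(b,f), parent(f,b)
round 3: derive cover(b,j) via R1 from cover(b,a), parent(a,j)
round 3: derive cover(e,b) via R1 from cover(e,f), parent(f,b)
round 3: derive cover(e,j) via R1 from cover(e,a), parent(a,j)
round 3: derive cover(f,h) via R1 from cover(f,f), parent(f,h)
round 3: derive cover(f,j) via R1 from cover(f,a), parent(a,j)
round 3: derive cover(j,b) via R1 from cover(j,f), parent(f,b)
round 3: derive cover(j,h) via R1 from cover(j,f), parent(f,h)
round 4: derive cover(f,e) via R1 from cover(f,h), parent(h,e)
round 4: derive cover(j,e) via R1 from cover(j,h), parent(h,e)

cover(a,j)
cover(b,a)
cover(b,b)
cover(b,e)
cover(b,f)
cover(b,h)
cover(b,j)
cover(e,a)
cover(e,b)
cover(e,e)
cover(e,f)
cover(e,h)
cover(e,j)
cover(f,a)
cover(f,b)
cover(f,e)
cover(f,f)
cover(f,h)
cover(f,j)
cover(h,j)
cover(j,a)
cover(j,b)
cover(j,e)
cover(j,f)
cover(j,h)
cover(j,j)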